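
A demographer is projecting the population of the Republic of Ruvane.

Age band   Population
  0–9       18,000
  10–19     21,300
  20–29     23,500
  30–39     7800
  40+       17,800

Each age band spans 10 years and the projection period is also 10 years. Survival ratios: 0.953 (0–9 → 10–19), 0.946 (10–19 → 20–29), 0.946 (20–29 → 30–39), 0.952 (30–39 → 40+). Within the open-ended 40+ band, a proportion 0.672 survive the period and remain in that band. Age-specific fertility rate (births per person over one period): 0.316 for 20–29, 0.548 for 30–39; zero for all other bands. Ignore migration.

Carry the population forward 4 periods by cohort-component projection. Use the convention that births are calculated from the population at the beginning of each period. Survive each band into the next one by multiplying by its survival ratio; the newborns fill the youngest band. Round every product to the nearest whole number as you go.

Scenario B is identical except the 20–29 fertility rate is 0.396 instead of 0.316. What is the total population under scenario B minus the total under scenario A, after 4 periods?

5809

Period 1:
Births: 23500 × 0.316 = 7426 ; 7800 × 0.548 = 4274 → 11700
10–19: 18000 × 0.953 = 17154
20–29: 21300 × 0.946 = 20150
30–39: 23500 × 0.946 = 22231
40+: 7800 × 0.952 + 17800 × 0.672 = 7426 + 11962 = 19388
Population now: 0–9=11700, 10–19=17154, 20–29=20150, 30–39=22231, 40+=19388
Period 2:
Births: 20150 × 0.316 = 6367 ; 22231 × 0.548 = 12183 → 18550
10–19: 11700 × 0.953 = 11150
20–29: 17154 × 0.946 = 16228
30–39: 20150 × 0.946 = 19062
40+: 22231 × 0.952 + 19388 × 0.672 = 21164 + 13029 = 34193
Population now: 0–9=18550, 10–19=11150, 20–29=16228, 30–39=19062, 40+=34193
Period 3:
Births: 16228 × 0.316 = 5128 ; 19062 × 0.548 = 10446 → 15574
10–19: 18550 × 0.953 = 17678
20–29: 11150 × 0.946 = 10548
30–39: 16228 × 0.946 = 15352
40+: 19062 × 0.952 + 34193 × 0.672 = 18147 + 22978 = 41125
Population now: 0–9=15574, 10–19=17678, 20–29=10548, 30–39=15352, 40+=41125
Period 4:
Births: 10548 × 0.316 = 3333 ; 15352 × 0.548 = 8413 → 11746
10–19: 15574 × 0.953 = 14842
20–29: 17678 × 0.946 = 16723
30–39: 10548 × 0.946 = 9978
40+: 15352 × 0.952 + 41125 × 0.672 = 14615 + 27636 = 42251
Population now: 0–9=11746, 10–19=14842, 20–29=16723, 30–39=9978, 40+=42251
Scenario A total after 4 periods: 95540
Scenario B projection —
Period 1:
Births: 23500 × 0.396 = 9306 ; 7800 × 0.548 = 4274 → 13580
10–19: 18000 × 0.953 = 17154
20–29: 21300 × 0.946 = 20150
30–39: 23500 × 0.946 = 22231
40+: 7800 × 0.952 + 17800 × 0.672 = 7426 + 11962 = 19388
Population now: 0–9=13580, 10–19=17154, 20–29=20150, 30–39=22231, 40+=19388
Period 2:
Births: 20150 × 0.396 = 7979 ; 22231 × 0.548 = 12183 → 20162
10–19: 13580 × 0.953 = 12942
20–29: 17154 × 0.946 = 16228
30–39: 20150 × 0.946 = 19062
40+: 22231 × 0.952 + 19388 × 0.672 = 21164 + 13029 = 34193
Population now: 0–9=20162, 10–19=12942, 20–29=16228, 30–39=19062, 40+=34193
Period 3:
Births: 16228 × 0.396 = 6426 ; 19062 × 0.548 = 10446 → 16872
10–19: 20162 × 0.953 = 19214
20–29: 12942 × 0.946 = 12243
30–39: 16228 × 0.946 = 15352
40+: 19062 × 0.952 + 34193 × 0.672 = 18147 + 22978 = 41125
Population now: 0–9=16872, 10–19=19214, 20–29=12243, 30–39=15352, 40+=41125
Period 4:
Births: 12243 × 0.396 = 4848 ; 15352 × 0.548 = 8413 → 13261
10–19: 16872 × 0.953 = 16079
20–29: 19214 × 0.946 = 18176
30–39: 12243 × 0.946 = 11582
40+: 15352 × 0.952 + 41125 × 0.672 = 14615 + 27636 = 42251
Population now: 0–9=13261, 10–19=16079, 20–29=18176, 30–39=11582, 40+=42251
Scenario B total after 4 periods: 101349
Difference B − A = 101349 − 95540 = 5809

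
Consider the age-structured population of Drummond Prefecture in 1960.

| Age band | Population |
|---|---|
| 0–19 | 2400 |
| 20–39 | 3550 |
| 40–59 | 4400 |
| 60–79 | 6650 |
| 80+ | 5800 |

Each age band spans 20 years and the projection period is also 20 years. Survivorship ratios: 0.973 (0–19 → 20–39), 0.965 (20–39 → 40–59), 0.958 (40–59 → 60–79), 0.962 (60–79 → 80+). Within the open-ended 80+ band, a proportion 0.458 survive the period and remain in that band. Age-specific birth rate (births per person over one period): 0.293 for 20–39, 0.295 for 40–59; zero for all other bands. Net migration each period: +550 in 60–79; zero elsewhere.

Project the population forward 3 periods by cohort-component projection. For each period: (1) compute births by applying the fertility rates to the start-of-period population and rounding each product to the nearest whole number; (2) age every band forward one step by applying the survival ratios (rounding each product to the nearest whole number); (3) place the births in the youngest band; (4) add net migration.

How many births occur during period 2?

Call the bands 1 to 5, youngest first.
[period 1]
Births: 3550 * 0.293 = 1040, 4400 * 0.295 = 1298 ⇒ total 2338
Band 2: 2400 * 0.973 = 2335
Band 3: 3550 * 0.965 = 3426
Band 4: 4400 * 0.958 = 4215
Band 5: 6650 * 0.962 + 5800 * 0.458 = 6397 + 2656 = 9053
Net migration: Band 4 + 550 → 4765
End of period: [2338, 2335, 3426, 4765, 9053]
[period 2]
Births: 2335 * 0.293 = 684, 3426 * 0.295 = 1011 ⇒ total 1695
Band 2: 2338 * 0.973 = 2275
Band 3: 2335 * 0.965 = 2253
Band 4: 3426 * 0.958 = 3282
Band 5: 4765 * 0.962 + 9053 * 0.458 = 4584 + 4146 = 8730
Net migration: Band 4 + 550 → 3832
End of period: [1695, 2275, 2253, 3832, 8730]

1695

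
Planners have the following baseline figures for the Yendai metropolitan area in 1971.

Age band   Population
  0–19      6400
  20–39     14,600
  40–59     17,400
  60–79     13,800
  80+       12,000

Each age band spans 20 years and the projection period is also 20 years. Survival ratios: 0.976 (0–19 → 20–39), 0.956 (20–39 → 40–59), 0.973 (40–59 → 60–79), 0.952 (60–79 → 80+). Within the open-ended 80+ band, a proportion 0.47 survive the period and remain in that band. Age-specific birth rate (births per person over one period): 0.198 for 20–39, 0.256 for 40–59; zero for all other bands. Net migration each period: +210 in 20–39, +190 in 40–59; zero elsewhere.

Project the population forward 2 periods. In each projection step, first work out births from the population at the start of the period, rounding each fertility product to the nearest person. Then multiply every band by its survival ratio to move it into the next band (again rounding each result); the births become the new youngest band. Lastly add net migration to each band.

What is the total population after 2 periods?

57350

(Bands numbered youngest = 1 to oldest = 5.)
[period 1]
Births: 14600 * 0.198 = 2891 ; 17400 * 0.256 = 4454 ⇒ total 7345
Band 2: 6400 * 0.976 = 6246
Band 3: 14600 * 0.956 = 13958
Band 4: 17400 * 0.973 = 16930
Band 5: 13800 * 0.952 + 12000 * 0.47 = 13138 + 5640 = 18778
Net migration: Band 2 + 210 → 6456; Band 3 + 190 → 14148
Giving 7345 / 6456 / 14148 / 16930 / 18778.
[period 2]
Births: 6456 * 0.198 = 1278 ; 14148 * 0.256 = 3622 ⇒ total 4900
Band 2: 7345 * 0.976 = 7169
Band 3: 6456 * 0.956 = 6172
Band 4: 14148 * 0.973 = 13766
Band 5: 16930 * 0.952 + 18778 * 0.47 = 16117 + 8826 = 24943
Net migration: Band 2 + 210 → 7379; Band 3 + 190 → 6362
Giving 4900 / 7379 / 6362 / 13766 / 24943.
Total after period 2: 4900 + 7379 + 6362 + 13766 + 24943 = 57350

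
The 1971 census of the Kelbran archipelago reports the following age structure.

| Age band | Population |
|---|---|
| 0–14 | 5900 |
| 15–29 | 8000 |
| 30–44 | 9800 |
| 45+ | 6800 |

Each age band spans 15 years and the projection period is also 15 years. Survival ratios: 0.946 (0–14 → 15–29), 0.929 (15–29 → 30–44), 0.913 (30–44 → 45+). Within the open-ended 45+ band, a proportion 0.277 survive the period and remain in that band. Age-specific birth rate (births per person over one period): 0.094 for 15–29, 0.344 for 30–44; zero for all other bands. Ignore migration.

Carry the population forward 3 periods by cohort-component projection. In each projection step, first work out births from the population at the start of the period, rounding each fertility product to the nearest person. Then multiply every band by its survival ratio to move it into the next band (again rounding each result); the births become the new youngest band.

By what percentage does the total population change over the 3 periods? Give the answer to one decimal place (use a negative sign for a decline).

Call the bands 1 to 4, youngest first.
Period 1.
Births: 8000 * 0.094 = 752 ; 9800 * 0.344 = 3371 — total 4123
Band 2: 5900 * 0.946 = 5581
Band 3: 8000 * 0.929 = 7432
Band 4: 9800 * 0.913 + 6800 * 0.277 = 8947 + 1884 = 10831
Population now: 0–14=4123, 15–29=5581, 30–44=7432, 45+=10831
Period 2.
Births: 5581 * 0.094 = 525 ; 7432 * 0.344 = 2557 — total 3082
Band 2: 4123 * 0.946 = 3900
Band 3: 5581 * 0.929 = 5185
Band 4: 7432 * 0.913 + 10831 * 0.277 = 6785 + 3000 = 9785
Population now: 0–14=3082, 15–29=3900, 30–44=5185, 45+=9785
Period 3.
Births: 3900 * 0.094 = 367 ; 5185 * 0.344 = 1784 — total 2151
Band 2: 3082 * 0.946 = 2916
Band 3: 3900 * 0.929 = 3623
Band 4: 5185 * 0.913 + 9785 * 0.277 = 4734 + 2710 = 7444
Population now: 0–14=2151, 15–29=2916, 30–44=3623, 45+=7444
Total: 30500 → 16134; change = -14366; percentage change = -47.1%

-47.1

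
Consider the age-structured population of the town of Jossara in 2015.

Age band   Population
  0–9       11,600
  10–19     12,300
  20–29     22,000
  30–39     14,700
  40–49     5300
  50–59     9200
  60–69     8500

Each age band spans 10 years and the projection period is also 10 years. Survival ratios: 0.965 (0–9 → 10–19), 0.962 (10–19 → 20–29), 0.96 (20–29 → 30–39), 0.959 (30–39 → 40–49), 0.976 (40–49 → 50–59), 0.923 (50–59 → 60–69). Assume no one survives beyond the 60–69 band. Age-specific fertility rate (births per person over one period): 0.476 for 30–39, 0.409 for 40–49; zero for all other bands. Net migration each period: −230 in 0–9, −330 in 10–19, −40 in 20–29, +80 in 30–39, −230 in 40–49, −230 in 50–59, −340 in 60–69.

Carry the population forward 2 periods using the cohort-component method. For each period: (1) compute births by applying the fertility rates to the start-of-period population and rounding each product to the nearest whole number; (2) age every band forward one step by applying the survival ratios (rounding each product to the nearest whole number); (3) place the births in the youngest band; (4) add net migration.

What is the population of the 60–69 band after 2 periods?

4222

Call the groups 1 to 7, youngest first.
[period 1]
Births: 14700 * 0.476 = 6997, 5300 * 0.409 = 2168 → 9165
Group 2: 11600 * 0.965 = 11194
Group 3: 12300 * 0.962 = 11833
Group 4: 22000 * 0.96 = 21120
Group 5: 14700 * 0.959 = 14097
Group 6: 5300 * 0.976 = 5173
Group 7: 9200 * 0.923 = 8492
Net migration: Group 1 − 230 → 8935; Group 2 − 330 → 10864; Group 3 − 40 → 11793; Group 4 + 80 → 21200; Group 5 − 230 → 13867; Group 6 − 230 → 4943; Group 7 − 340 → 8152
Giving 8935 / 10864 / 11793 / 21200 / 13867 / 4943 / 8152.
[period 2]
Births: 21200 * 0.476 = 10091, 13867 * 0.409 = 5672 → 15763
Group 2: 8935 * 0.965 = 8622
Group 3: 10864 * 0.962 = 10451
Group 4: 11793 * 0.96 = 11321
Group 5: 21200 * 0.959 = 20331
Group 6: 13867 * 0.976 = 13534
Group 7: 4943 * 0.923 = 4562
Net migration: Group 1 − 230 → 15533; Group 2 − 330 → 8292; Group 3 − 40 → 10411; Group 4 + 80 → 11401; Group 5 − 230 → 20101; Group 6 − 230 → 13304; Group 7 − 340 → 4222
Giving 15533 / 8292 / 10411 / 11401 / 20101 / 13304 / 4222.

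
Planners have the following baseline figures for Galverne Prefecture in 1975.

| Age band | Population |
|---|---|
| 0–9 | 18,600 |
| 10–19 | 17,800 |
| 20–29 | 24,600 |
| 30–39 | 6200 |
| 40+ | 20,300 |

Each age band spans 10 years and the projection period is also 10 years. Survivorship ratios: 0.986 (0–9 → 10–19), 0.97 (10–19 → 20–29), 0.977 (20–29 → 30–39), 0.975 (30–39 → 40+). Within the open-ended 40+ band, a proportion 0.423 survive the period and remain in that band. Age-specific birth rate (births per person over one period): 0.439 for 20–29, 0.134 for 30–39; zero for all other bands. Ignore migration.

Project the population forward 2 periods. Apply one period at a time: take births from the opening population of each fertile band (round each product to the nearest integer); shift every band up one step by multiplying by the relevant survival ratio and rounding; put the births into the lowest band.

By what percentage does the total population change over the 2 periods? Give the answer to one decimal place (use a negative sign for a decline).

After projecting period 1:
Births: 24600 × 0.439 = 10799  |  6200 × 0.134 = 831 → 11630
10–19: 18600 × 0.986 = 18340
20–29: 17800 × 0.97 = 17266
30–39: 24600 × 0.977 = 24034
40+: 6200 × 0.975 + 20300 × 0.423 = 6045 + 8587 = 14632
→ [11630, 18340, 17266, 24034, 14632]
After projecting period 2:
Births: 17266 × 0.439 = 7580  |  24034 × 0.134 = 3221 → 10801
10–19: 11630 × 0.986 = 11467
20–29: 18340 × 0.97 = 17790
30–39: 17266 × 0.977 = 16869
40+: 24034 × 0.975 + 14632 × 0.423 = 23433 + 6189 = 29622
→ [10801, 11467, 17790, 16869, 29622]
Total: 87500 → 86549; change = -951; percentage change = -1.1%

-1.1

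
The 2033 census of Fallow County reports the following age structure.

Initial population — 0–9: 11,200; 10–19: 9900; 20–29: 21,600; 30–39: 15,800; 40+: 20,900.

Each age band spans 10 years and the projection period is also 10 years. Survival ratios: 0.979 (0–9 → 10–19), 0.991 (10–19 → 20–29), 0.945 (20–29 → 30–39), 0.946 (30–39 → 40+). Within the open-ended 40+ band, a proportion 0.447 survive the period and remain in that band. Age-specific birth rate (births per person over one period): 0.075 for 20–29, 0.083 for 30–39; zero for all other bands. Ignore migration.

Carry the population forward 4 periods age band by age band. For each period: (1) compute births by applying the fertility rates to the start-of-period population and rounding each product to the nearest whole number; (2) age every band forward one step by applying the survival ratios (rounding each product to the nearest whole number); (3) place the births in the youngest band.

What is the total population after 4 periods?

27323

(Bands numbered youngest = 1 to oldest = 5.)
Period 1.
Births: 21600 × 0.075 = 1620, 15800 × 0.083 = 1311 → total 2931
Band 2: 11200 × 0.979 = 10965
Band 3: 9900 × 0.991 = 9811
Band 4: 21600 × 0.945 = 20412
Band 5: 15800 × 0.946 + 20900 × 0.447 = 14947 + 9342 = 24289
→ [2931, 10965, 9811, 20412, 24289]
Period 2.
Births: 9811 × 0.075 = 736, 20412 × 0.083 = 1694 → total 2430
Band 2: 2931 × 0.979 = 2869
Band 3: 10965 × 0.991 = 10866
Band 4: 9811 × 0.945 = 9271
Band 5: 20412 × 0.946 + 24289 × 0.447 = 19310 + 10857 = 30167
→ [2430, 2869, 10866, 9271, 30167]
Period 3.
Births: 10866 × 0.075 = 815, 9271 × 0.083 = 769 → total 1584
Band 2: 2430 × 0.979 = 2379
Band 3: 2869 × 0.991 = 2843
Band 4: 10866 × 0.945 = 10268
Band 5: 9271 × 0.946 + 30167 × 0.447 = 8770 + 13485 = 22255
→ [1584, 2379, 2843, 10268, 22255]
Period 4.
Births: 2843 × 0.075 = 213, 10268 × 0.083 = 852 → total 1065
Band 2: 1584 × 0.979 = 1551
Band 3: 2379 × 0.991 = 2358
Band 4: 2843 × 0.945 = 2687
Band 5: 10268 × 0.946 + 22255 × 0.447 = 9714 + 9948 = 19662
→ [1065, 1551, 2358, 2687, 19662]
Total after period 4: 1065 + 1551 + 2358 + 2687 + 19662 = 27323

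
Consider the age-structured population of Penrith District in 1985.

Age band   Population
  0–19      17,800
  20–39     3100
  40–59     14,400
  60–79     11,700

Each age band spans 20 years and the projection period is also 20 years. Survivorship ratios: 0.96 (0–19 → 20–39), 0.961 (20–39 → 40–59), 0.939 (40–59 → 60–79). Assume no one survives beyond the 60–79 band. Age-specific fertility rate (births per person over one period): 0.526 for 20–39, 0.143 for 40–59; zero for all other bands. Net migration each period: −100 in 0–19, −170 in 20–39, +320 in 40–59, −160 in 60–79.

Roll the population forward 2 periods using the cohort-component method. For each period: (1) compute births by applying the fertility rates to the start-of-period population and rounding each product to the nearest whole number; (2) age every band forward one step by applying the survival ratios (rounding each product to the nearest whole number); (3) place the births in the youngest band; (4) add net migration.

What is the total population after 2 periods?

32063

Let band 1 be 0–19 through band 4 = 60–79.
[period 1]
Births: 3100 × 0.526 = 1631, 14400 × 0.143 = 2059 → total 3690
Band 2: 17800 × 0.96 = 17088
Band 3: 3100 × 0.961 = 2979
Band 4: 14400 × 0.939 = 13522
Net migration: Band 1 − 100 → 3590; Band 2 − 170 → 16918; Band 3 + 320 → 3299; Band 4 − 160 → 13362
End of period: [3590, 16918, 3299, 13362]
[period 2]
Births: 16918 × 0.526 = 8899, 3299 × 0.143 = 472 → total 9371
Band 2: 3590 × 0.96 = 3446
Band 3: 16918 × 0.961 = 16258
Band 4: 3299 × 0.939 = 3098
Net migration: Band 1 − 100 → 9271; Band 2 − 170 → 3276; Band 3 + 320 → 16578; Band 4 − 160 → 2938
End of period: [9271, 3276, 16578, 2938]
Total after period 2: 9271 + 3276 + 16578 + 2938 = 32063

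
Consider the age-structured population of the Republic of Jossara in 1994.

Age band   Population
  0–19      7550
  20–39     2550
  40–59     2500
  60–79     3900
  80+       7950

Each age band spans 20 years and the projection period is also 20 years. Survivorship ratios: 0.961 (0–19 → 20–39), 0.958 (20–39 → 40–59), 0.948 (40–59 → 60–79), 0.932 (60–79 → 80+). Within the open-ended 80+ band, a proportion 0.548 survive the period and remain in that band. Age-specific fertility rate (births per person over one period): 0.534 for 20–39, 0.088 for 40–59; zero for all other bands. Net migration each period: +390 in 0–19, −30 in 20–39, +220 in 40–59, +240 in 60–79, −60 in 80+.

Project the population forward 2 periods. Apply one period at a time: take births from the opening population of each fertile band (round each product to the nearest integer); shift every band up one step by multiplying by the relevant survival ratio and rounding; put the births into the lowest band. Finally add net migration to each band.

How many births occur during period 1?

[period 1]
Births: 2550 * 0.534 = 1362, 2500 * 0.088 = 220 — total 1582
20–39: 7550 * 0.961 = 7256
40–59: 2550 * 0.958 = 2443
60–79: 2500 * 0.948 = 2370
80+: 3900 * 0.932 + 7950 * 0.548 = 3635 + 4357 = 7992
Net migration: 0–19 + 390 → 1972; 20–39 − 30 → 7226; 40–59 + 220 → 2663; 60–79 + 240 → 2610; 80+ − 60 → 7932
End of period: [1972, 7226, 2663, 2610, 7932]

1582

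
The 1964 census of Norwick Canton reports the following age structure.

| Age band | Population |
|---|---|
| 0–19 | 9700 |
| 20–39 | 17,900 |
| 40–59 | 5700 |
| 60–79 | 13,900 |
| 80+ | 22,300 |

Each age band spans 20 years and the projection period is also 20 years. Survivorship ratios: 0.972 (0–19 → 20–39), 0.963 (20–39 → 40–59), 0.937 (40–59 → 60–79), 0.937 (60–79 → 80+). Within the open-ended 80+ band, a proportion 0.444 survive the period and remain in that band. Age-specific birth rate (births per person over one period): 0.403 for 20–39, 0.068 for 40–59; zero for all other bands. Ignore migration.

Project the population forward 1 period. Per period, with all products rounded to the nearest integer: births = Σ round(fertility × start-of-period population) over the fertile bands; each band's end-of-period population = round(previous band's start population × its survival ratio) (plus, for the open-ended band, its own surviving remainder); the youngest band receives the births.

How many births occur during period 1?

7602

— Period 1 —
Births: 17900 * 0.403 = 7214 ; 5700 * 0.068 = 388 — total 7602
20–39: 9700 * 0.972 = 9428
40–59: 17900 * 0.963 = 17238
60–79: 5700 * 0.937 = 5341
80+: 13900 * 0.937 + 22300 * 0.444 = 13024 + 9901 = 22925
→ [7602, 9428, 17238, 5341, 22925]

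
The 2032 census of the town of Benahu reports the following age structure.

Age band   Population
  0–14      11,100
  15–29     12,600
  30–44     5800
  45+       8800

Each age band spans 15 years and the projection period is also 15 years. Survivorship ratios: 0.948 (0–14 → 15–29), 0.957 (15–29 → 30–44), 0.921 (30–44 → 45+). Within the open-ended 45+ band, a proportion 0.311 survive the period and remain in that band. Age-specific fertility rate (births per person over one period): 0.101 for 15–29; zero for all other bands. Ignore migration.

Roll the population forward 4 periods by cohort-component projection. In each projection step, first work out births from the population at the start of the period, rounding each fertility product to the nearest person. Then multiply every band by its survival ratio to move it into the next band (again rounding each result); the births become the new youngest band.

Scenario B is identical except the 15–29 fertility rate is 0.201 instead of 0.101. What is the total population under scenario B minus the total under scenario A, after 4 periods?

2649

(Bands numbered youngest = 1 to oldest = 4.)
After projecting period 1:
Births: 12600 * 0.101 = 1273
Band 2: 11100 * 0.948 = 10523
Band 3: 12600 * 0.957 = 12058
Band 4: 5800 * 0.921 + 8800 * 0.311 = 5342 + 2737 = 8079
Giving 1273 / 10523 / 12058 / 8079.
After projecting period 2:
Births: 10523 * 0.101 = 1063
Band 2: 1273 * 0.948 = 1207
Band 3: 10523 * 0.957 = 10071
Band 4: 12058 * 0.921 + 8079 * 0.311 = 11105 + 2513 = 13618
Giving 1063 / 1207 / 10071 / 13618.
After projecting period 3:
Births: 1207 * 0.101 = 122
Band 2: 1063 * 0.948 = 1008
Band 3: 1207 * 0.957 = 1155
Band 4: 10071 * 0.921 + 13618 * 0.311 = 9275 + 4235 = 13510
Giving 122 / 1008 / 1155 / 13510.
After projecting period 4:
Births: 1008 * 0.101 = 102
Band 2: 122 * 0.948 = 116
Band 3: 1008 * 0.957 = 965
Band 4: 1155 * 0.921 + 13510 * 0.311 = 1064 + 4202 = 5266
Giving 102 / 116 / 965 / 5266.
Scenario A total after 4 periods: 6449
Scenario B projection —
After projecting period 1:
Births: 12600 * 0.201 = 2533
Band 2: 11100 * 0.948 = 10523
Band 3: 12600 * 0.957 = 12058
Band 4: 5800 * 0.921 + 8800 * 0.311 = 5342 + 2737 = 8079
Giving 2533 / 10523 / 12058 / 8079.
After projecting period 2:
Births: 10523 * 0.201 = 2115
Band 2: 2533 * 0.948 = 2401
Band 3: 10523 * 0.957 = 10071
Band 4: 12058 * 0.921 + 8079 * 0.311 = 11105 + 2513 = 13618
Giving 2115 / 2401 / 10071 / 13618.
After projecting period 3:
Births: 2401 * 0.201 = 483
Band 2: 2115 * 0.948 = 2005
Band 3: 2401 * 0.957 = 2298
Band 4: 10071 * 0.921 + 13618 * 0.311 = 9275 + 4235 = 13510
Giving 483 / 2005 / 2298 / 13510.
After projecting period 4:
Births: 2005 * 0.201 = 403
Band 2: 483 * 0.948 = 458
Band 3: 2005 * 0.957 = 1919
Band 4: 2298 * 0.921 + 13510 * 0.311 = 2116 + 4202 = 6318
Giving 403 / 458 / 1919 / 6318.
Scenario B total after 4 periods: 9098
Difference B − A = 9098 − 6449 = 2649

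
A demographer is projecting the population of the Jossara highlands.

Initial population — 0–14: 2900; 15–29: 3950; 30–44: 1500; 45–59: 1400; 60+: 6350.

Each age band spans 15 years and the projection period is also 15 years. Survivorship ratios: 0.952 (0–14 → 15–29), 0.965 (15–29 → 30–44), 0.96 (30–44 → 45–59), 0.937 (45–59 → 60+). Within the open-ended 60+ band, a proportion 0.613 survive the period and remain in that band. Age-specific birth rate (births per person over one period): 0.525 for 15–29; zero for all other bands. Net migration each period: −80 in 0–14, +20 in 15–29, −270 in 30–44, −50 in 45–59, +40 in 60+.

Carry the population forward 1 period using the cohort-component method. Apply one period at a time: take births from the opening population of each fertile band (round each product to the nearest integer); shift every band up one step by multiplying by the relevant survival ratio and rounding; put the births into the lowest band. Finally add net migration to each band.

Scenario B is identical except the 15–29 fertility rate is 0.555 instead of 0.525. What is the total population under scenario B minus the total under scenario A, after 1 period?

Call the bands 1 to 5, youngest first.
[period 1]
Births: 3950 * 0.525 = 2074
Band 2: 2900 * 0.952 = 2761
Band 3: 3950 * 0.965 = 3812
Band 4: 1500 * 0.96 = 1440
Band 5: 1400 * 0.937 + 6350 * 0.613 = 1312 + 3893 = 5205
Net migration: Band 1 − 80 → 1994; Band 2 + 20 → 2781; Band 3 − 270 → 3542; Band 4 − 50 → 1390; Band 5 + 40 → 5245
Population now: 0–14=1994, 15–29=2781, 30–44=3542, 45–59=1390, 60+=5245
Scenario A total after 1 period: 14952
Scenario B projection —
[period 1]
Births: 3950 * 0.555 = 2192
Band 2: 2900 * 0.952 = 2761
Band 3: 3950 * 0.965 = 3812
Band 4: 1500 * 0.96 = 1440
Band 5: 1400 * 0.937 + 6350 * 0.613 = 1312 + 3893 = 5205
Net migration: Band 1 − 80 → 2112; Band 2 + 20 → 2781; Band 3 − 270 → 3542; Band 4 − 50 → 1390; Band 5 + 40 → 5245
Population now: 0–14=2112, 15–29=2781, 30–44=3542, 45–59=1390, 60+=5245
Scenario B total after 1 period: 15070
Difference B − A = 15070 − 14952 = 118

118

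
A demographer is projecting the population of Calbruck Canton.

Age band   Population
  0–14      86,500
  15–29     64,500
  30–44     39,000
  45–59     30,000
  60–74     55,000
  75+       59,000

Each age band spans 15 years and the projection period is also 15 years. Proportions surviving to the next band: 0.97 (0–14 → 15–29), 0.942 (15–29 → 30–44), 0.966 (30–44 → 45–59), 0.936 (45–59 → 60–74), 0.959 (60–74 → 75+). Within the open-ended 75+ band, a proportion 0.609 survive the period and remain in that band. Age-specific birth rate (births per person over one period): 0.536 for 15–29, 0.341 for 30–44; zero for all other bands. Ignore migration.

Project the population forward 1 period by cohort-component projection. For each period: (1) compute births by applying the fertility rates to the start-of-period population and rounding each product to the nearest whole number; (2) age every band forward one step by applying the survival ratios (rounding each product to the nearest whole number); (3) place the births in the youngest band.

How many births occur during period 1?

47871

Call the bands 1 to 6, youngest first.
Period 1:
Births: 64500 * 0.536 = 34572, 39000 * 0.341 = 13299 → total 47871
Band 2: 86500 * 0.97 = 83905
Band 3: 64500 * 0.942 = 60759
Band 4: 39000 * 0.966 = 37674
Band 5: 30000 * 0.936 = 28080
Band 6: 55000 * 0.959 + 59000 * 0.609 = 52745 + 35931 = 88676
→ [47871, 83905, 60759, 37674, 28080, 88676]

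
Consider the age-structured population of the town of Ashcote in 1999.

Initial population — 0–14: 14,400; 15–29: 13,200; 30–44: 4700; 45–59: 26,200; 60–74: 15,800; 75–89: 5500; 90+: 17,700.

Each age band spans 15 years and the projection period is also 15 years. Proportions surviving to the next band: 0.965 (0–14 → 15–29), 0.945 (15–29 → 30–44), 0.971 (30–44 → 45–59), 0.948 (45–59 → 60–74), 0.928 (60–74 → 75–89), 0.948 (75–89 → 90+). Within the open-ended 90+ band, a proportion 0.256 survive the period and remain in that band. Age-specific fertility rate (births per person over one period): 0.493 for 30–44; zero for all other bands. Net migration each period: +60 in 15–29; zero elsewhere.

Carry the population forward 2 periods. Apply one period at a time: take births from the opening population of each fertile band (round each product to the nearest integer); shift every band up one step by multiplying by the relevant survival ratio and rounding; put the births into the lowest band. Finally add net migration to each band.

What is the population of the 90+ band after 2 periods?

16395

After projecting period 1:
Births: 4700 × 0.493 = 2317
15–29: 14400 × 0.965 = 13896
30–44: 13200 × 0.945 = 12474
45–59: 4700 × 0.971 = 4564
60–74: 26200 × 0.948 = 24838
75–89: 15800 × 0.928 = 14662
90+: 5500 × 0.948 + 17700 × 0.256 = 5214 + 4531 = 9745
Net migration: 15–29 + 60 → 13956
→ [2317, 13956, 12474, 4564, 24838, 14662, 9745]
After projecting period 2:
Births: 12474 × 0.493 = 6150
15–29: 2317 × 0.965 = 2236
30–44: 13956 × 0.945 = 13188
45–59: 12474 × 0.971 = 12112
60–74: 4564 × 0.948 = 4327
75–89: 24838 × 0.928 = 23050
90+: 14662 × 0.948 + 9745 × 0.256 = 13900 + 2495 = 16395
Net migration: 15–29 + 60 → 2296
→ [6150, 2296, 13188, 12112, 4327, 23050, 16395]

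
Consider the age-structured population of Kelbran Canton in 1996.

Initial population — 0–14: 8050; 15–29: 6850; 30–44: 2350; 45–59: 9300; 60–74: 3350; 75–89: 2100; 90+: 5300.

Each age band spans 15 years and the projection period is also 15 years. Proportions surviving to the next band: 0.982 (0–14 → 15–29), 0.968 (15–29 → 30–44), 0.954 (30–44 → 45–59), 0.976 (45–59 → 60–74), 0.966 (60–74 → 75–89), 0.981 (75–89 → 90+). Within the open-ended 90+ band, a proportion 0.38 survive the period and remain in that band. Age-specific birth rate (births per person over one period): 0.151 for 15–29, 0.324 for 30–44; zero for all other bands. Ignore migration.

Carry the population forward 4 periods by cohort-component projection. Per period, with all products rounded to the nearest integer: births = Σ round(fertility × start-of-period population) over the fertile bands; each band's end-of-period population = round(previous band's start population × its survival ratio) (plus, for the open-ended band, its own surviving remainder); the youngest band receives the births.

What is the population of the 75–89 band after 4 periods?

Let band 1 be 0–14 through band 7 = 90+.
Period 1:
Births: 6850 × 0.151 = 1034 ; 2350 × 0.324 = 761 → total 1795
Band 2: 8050 × 0.982 = 7905
Band 3: 6850 × 0.968 = 6631
Band 4: 2350 × 0.954 = 2242
Band 5: 9300 × 0.976 = 9077
Band 6: 3350 × 0.966 = 3236
Band 7: 2100 × 0.981 + 5300 × 0.38 = 2060 + 2014 = 4074
Population now: 0–14=1795, 15–29=7905, 30–44=6631, 45–59=2242, 60–74=9077, 75–89=3236, 90+=4074
Period 2:
Births: 7905 × 0.151 = 1194 ; 6631 × 0.324 = 2148 → total 3342
Band 2: 1795 × 0.982 = 1763
Band 3: 7905 × 0.968 = 7652
Band 4: 6631 × 0.954 = 6326
Band 5: 2242 × 0.976 = 2188
Band 6: 9077 × 0.966 = 8768
Band 7: 3236 × 0.981 + 4074 × 0.38 = 3175 + 1548 = 4723
Population now: 0–14=3342, 15–29=1763, 30–44=7652, 45–59=6326, 60–74=2188, 75–89=8768, 90+=4723
Period 3:
Births: 1763 × 0.151 = 266 ; 7652 × 0.324 = 2479 → total 2745
Band 2: 3342 × 0.982 = 3282
Band 3: 1763 × 0.968 = 1707
Band 4: 7652 × 0.954 = 7300
Band 5: 6326 × 0.976 = 6174
Band 6: 2188 × 0.966 = 2114
Band 7: 8768 × 0.981 + 4723 × 0.38 = 8601 + 1795 = 10396
Population now: 0–14=2745, 15–29=3282, 30–44=1707, 45–59=7300, 60–74=6174, 75–89=2114, 90+=10396
Period 4:
Births: 3282 × 0.151 = 496 ; 1707 × 0.324 = 553 → total 1049
Band 2: 2745 × 0.982 = 2696
Band 3: 3282 × 0.968 = 3177
Band 4: 1707 × 0.954 = 1628
Band 5: 7300 × 0.976 = 7125
Band 6: 6174 × 0.966 = 5964
Band 7: 2114 × 0.981 + 10396 × 0.38 = 2074 + 3950 = 6024
Population now: 0–14=1049, 15–29=2696, 30–44=3177, 45–59=1628, 60–74=7125, 75–89=5964, 90+=6024

5964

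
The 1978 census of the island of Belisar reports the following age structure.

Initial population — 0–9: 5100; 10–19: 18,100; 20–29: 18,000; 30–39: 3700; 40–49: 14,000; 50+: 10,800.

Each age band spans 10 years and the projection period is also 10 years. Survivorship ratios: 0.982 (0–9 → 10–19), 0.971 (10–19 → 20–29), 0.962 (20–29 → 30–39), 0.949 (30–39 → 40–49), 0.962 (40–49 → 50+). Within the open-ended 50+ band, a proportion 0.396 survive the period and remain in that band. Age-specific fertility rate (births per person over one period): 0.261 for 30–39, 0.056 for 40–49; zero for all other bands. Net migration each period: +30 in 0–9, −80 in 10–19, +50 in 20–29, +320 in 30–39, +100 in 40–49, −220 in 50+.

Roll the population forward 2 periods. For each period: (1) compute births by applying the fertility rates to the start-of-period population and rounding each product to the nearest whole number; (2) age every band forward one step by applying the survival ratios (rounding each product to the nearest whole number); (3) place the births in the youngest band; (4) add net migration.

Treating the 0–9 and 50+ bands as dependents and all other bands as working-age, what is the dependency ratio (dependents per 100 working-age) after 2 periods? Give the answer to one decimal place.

(Groups numbered youngest = 1 to oldest = 6.)
Period 1.
Births: 3700 * 0.261 = 966 ; 14000 * 0.056 = 784 → total 1750
Group 2: 5100 * 0.982 = 5008
Group 3: 18100 * 0.971 = 17575
Group 4: 18000 * 0.962 = 17316
Group 5: 3700 * 0.949 = 3511
Group 6: 14000 * 0.962 + 10800 * 0.396 = 13468 + 4277 = 17745
Net migration: Group 1 + 30 → 1780; Group 2 − 80 → 4928; Group 3 + 50 → 17625; Group 4 + 320 → 17636; Group 5 + 100 → 3611; Group 6 − 220 → 17525
→ [1780, 4928, 17625, 17636, 3611, 17525]
Period 2.
Births: 17636 * 0.261 = 4603 ; 3611 * 0.056 = 202 → total 4805
Group 2: 1780 * 0.982 = 1748
Group 3: 4928 * 0.971 = 4785
Group 4: 17625 * 0.962 = 16955
Group 5: 17636 * 0.949 = 16737
Group 6: 3611 * 0.962 + 17525 * 0.396 = 3474 + 6940 = 10414
Net migration: Group 1 + 30 → 4835; Group 2 − 80 → 1668; Group 3 + 50 → 4835; Group 4 + 320 → 17275; Group 5 + 100 → 16837; Group 6 − 220 → 10194
→ [4835, 1668, 4835, 17275, 16837, 10194]
Dependents (band 0–9 + band 50+) = 4835 + 10194 = 15029; working-age = 40615; ratio = 15029/40615 × 100 = 37.0

37.0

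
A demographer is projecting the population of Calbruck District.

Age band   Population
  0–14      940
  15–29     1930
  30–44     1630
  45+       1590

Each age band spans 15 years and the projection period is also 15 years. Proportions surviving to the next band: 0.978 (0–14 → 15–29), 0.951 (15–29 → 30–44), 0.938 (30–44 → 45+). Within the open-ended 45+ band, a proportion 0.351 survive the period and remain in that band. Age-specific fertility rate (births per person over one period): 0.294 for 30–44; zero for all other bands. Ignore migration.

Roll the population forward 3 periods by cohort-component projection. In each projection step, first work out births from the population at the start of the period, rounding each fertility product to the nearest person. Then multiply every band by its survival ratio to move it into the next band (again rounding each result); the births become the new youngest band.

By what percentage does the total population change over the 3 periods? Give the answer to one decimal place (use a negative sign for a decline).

-52.2

Numbering the groups 1..4 from youngest to oldest:
— Period 1 —
Births: 1630 * 0.294 = 479
Group 2: 940 * 0.978 = 919
Group 3: 1930 * 0.951 = 1835
Group 4: 1630 * 0.938 + 1590 * 0.351 = 1529 + 558 = 2087
End of period: [479, 919, 1835, 2087]
— Period 2 —
Births: 1835 * 0.294 = 539
Group 2: 479 * 0.978 = 468
Group 3: 919 * 0.951 = 874
Group 4: 1835 * 0.938 + 2087 * 0.351 = 1721 + 733 = 2454
End of period: [539, 468, 874, 2454]
— Period 3 —
Births: 874 * 0.294 = 257
Group 2: 539 * 0.978 = 527
Group 3: 468 * 0.951 = 445
Group 4: 874 * 0.938 + 2454 * 0.351 = 820 + 861 = 1681
End of period: [257, 527, 445, 1681]
Total: 6090 → 2910; change = -3180; percentage change = -52.2%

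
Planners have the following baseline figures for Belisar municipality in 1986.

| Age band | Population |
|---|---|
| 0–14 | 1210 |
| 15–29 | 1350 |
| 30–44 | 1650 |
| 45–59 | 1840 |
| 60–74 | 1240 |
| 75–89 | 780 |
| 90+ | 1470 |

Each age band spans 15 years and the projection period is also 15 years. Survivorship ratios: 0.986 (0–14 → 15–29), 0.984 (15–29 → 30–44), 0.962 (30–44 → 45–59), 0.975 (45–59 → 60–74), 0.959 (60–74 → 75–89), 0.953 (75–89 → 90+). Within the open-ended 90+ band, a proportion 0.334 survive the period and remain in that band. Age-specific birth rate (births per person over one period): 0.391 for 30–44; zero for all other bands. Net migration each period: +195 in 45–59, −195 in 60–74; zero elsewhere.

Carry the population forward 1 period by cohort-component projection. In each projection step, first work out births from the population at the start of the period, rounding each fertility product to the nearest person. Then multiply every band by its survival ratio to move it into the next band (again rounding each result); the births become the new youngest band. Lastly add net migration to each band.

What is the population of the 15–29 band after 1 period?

1193

After projecting period 1:
Births: 1650 × 0.391 = 645
15–29: 1210 × 0.986 = 1193
30–44: 1350 × 0.984 = 1328
45–59: 1650 × 0.962 = 1587
60–74: 1840 × 0.975 = 1794
75–89: 1240 × 0.959 = 1189
90+: 780 × 0.953 + 1470 × 0.334 = 743 + 491 = 1234
Net migration: 45–59 + 195 → 1782; 60–74 − 195 → 1599
End of period: [645, 1193, 1328, 1782, 1599, 1189, 1234]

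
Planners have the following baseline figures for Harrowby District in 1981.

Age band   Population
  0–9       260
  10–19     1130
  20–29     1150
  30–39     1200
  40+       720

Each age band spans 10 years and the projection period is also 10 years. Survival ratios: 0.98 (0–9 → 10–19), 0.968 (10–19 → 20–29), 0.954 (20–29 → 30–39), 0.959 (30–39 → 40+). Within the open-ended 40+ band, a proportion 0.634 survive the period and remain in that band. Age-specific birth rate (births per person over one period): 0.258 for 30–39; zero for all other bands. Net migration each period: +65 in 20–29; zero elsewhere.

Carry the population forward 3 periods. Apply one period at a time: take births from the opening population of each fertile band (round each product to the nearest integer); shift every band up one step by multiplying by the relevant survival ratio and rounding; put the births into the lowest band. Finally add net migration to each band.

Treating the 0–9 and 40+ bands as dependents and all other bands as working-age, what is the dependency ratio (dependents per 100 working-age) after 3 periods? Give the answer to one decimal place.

After projecting period 1:
Births: 1200 × 0.258 = 310
10–19: 260 × 0.98 = 255
20–29: 1130 × 0.968 = 1094
30–39: 1150 × 0.954 = 1097
40+: 1200 × 0.959 + 720 × 0.634 = 1151 + 456 = 1607
Net migration: 20–29 + 65 → 1159
Giving 310 / 255 / 1159 / 1097 / 1607.
After projecting period 2:
Births: 1097 × 0.258 = 283
10–19: 310 × 0.98 = 304
20–29: 255 × 0.968 = 247
30–39: 1159 × 0.954 = 1106
40+: 1097 × 0.959 + 1607 × 0.634 = 1052 + 1019 = 2071
Net migration: 20–29 + 65 → 312
Giving 283 / 304 / 312 / 1106 / 2071.
After projecting period 3:
Births: 1106 × 0.258 = 285
10–19: 283 × 0.98 = 277
20–29: 304 × 0.968 = 294
30–39: 312 × 0.954 = 298
40+: 1106 × 0.959 + 2071 × 0.634 = 1061 + 1313 = 2374
Net migration: 20–29 + 65 → 359
Giving 285 / 277 / 359 / 298 / 2374.
Dependents (band 0–9 + band 40+) = 285 + 2374 = 2659; working-age = 934; ratio = 2659/934 × 100 = 284.7

284.7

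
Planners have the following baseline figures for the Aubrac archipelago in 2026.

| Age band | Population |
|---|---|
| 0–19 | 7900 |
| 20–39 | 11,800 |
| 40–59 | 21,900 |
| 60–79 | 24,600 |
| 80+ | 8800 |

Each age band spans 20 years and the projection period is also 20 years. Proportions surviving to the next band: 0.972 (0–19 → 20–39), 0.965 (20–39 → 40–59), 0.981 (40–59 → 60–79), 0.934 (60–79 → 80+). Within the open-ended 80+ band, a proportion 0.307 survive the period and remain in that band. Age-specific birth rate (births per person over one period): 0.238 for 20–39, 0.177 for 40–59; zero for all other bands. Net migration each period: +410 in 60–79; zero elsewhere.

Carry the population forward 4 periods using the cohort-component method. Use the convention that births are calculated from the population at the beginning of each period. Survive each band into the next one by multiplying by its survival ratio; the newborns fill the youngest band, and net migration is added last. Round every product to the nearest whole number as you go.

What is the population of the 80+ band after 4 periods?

13163

(Groups numbered youngest = 1 to oldest = 5.)
Period 1:
Births: 11800 × 0.238 = 2808, 21900 × 0.177 = 3876 ⇒ total 6684
Group 2: 7900 × 0.972 = 7679
Group 3: 11800 × 0.965 = 11387
Group 4: 21900 × 0.981 = 21484
Group 5: 24600 × 0.934 + 8800 × 0.307 = 22976 + 2702 = 25678
Net migration: Group 4 + 410 → 21894
Giving 6684 / 7679 / 11387 / 21894 / 25678.
Period 2:
Births: 7679 × 0.238 = 1828, 11387 × 0.177 = 2015 ⇒ total 3843
Group 2: 6684 × 0.972 = 6497
Group 3: 7679 × 0.965 = 7410
Group 4: 11387 × 0.981 = 11171
Group 5: 21894 × 0.934 + 25678 × 0.307 = 20449 + 7883 = 28332
Net migration: Group 4 + 410 → 11581
Giving 3843 / 6497 / 7410 / 11581 / 28332.
Period 3:
Births: 6497 × 0.238 = 1546, 7410 × 0.177 = 1312 ⇒ total 2858
Group 2: 3843 × 0.972 = 3735
Group 3: 6497 × 0.965 = 6270
Group 4: 7410 × 0.981 = 7269
Group 5: 11581 × 0.934 + 28332 × 0.307 = 10817 + 8698 = 19515
Net migration: Group 4 + 410 → 7679
Giving 2858 / 3735 / 6270 / 7679 / 19515.
Period 4:
Births: 3735 × 0.238 = 889, 6270 × 0.177 = 1110 ⇒ total 1999
Group 2: 2858 × 0.972 = 2778
Group 3: 3735 × 0.965 = 3604
Group 4: 6270 × 0.981 = 6151
Group 5: 7679 × 0.934 + 19515 × 0.307 = 7172 + 5991 = 13163
Net migration: Group 4 + 410 → 6561
Giving 1999 / 2778 / 3604 / 6561 / 13163.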